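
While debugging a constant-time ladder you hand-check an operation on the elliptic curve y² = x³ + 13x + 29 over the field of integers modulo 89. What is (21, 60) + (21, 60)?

tangent at (21, 60): λ = (3·21² + 13)/(2·60) ≡ 1/31. 31⁻¹ ≡ 23 (mod 89), so λ ≡ 1·23 ≡ 23.
  x = λ² - 21 - 21 = 529 - 42 ≡ 42; y = λ·(21 - 42) - 60 ≡ 80. → (42, 80)

(42, 80)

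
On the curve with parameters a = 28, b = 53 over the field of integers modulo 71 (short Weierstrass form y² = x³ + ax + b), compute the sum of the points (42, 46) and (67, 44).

(42, 46) + (67, 44). λ = (44 - 46)/(67 - 42) ≡ 69/25 mod 71. 25⁻¹ ≡ 54 (mod 71), so λ ≡ 34.
  x = λ² - 42 - 67 = 1156 - 109 ≡ 53; y = λ·(42 - 53) - 46 ≡ 6. → (53, 6)

(53, 6)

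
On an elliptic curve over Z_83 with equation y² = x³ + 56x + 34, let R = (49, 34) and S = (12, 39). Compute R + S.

(49, 34) + (12, 39). λ = (39 - 34)/(12 - 49) ≡ 5/46 mod 83. 46⁻¹ ≡ 74 (mod 83) since 46·74 = 3404 ≡ 1, so λ ≡ 38.
  x = λ² - 49 - 12 = 1444 - 61 ≡ 55; y = λ·(49 - 55) - 34 ≡ 70. → (55, 70)

(55, 70)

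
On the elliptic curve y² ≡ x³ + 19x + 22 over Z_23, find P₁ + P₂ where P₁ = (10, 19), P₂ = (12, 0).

(5, 14)

(10, 19) + (12, 0). λ = (0 - 19)/(12 - 10) ≡ 4/2 mod 23. 2⁻¹ ≡ 12 (mod 23), so λ ≡ 2.
  x = λ² - 10 - 12 = 4 - 22 ≡ 5; y = λ·(10 - 5) - 19 ≡ 14. → (5, 14)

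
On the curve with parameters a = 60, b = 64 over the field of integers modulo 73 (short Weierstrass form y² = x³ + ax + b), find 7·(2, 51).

(2, 22)

Write Q = (2, 51).
Double-and-add on 7 = (111)₂. Start with Q = (2, 51) for the leading 1-bit.
double: tangent at (2, 51): λ = (3·2² + 60)/(2·51) ≡ 72/29. 29⁻¹ ≡ 68 (mod 73), so λ ≡ 72·68 ≡ 5.
  x = λ² - 2 - 2 = 25 - 4 ≡ 21; y = λ·(2 - 21) - 51 ≡ 0. → (21, 0)
add Q: (21, 0) + (2, 51). λ = (51 - 0)/(2 - 21) ≡ 51/54 mod 73. 54⁻¹ ≡ 23 (mod 73) since 54·23 = 1242 ≡ 1, so λ ≡ 5.
  x = λ² - 21 - 2 = 25 - 23 ≡ 2; y = λ·(21 - 2) - 0 ≡ 22. → (2, 22)
double: tangent at (2, 22): λ = (3·2² + 60)/(2·22) ≡ 72/44. 44⁻¹ ≡ 5 (mod 73) since 44·5 = 220 ≡ 1, so λ ≡ 72·5 ≡ 68.
  x = λ² - 2 - 2 = 4624 - 4 ≡ 21; y = λ·(2 - 21) - 22 ≡ 0. → (21, 0)
add Q: (21, 0) + (2, 51). λ = (51 - 0)/(2 - 21) ≡ 51/54 mod 73. 54⁻¹ ≡ 23 (mod 73) since 54·23 = 1242 ≡ 1, so λ ≡ 5.
  x = λ² - 21 - 2 = 25 - 23 ≡ 2; y = λ·(21 - 2) - 0 ≡ 22. → (2, 22)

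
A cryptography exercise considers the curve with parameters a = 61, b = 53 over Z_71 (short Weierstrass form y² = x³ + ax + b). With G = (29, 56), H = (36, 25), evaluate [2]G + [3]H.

(33, 36)

First 2G:
Repeated addition: build up to 2G.
2G: tangent at (29, 56): λ = (3·29² + 61)/(2·56) ≡ 28/41. 41⁻¹ ≡ 26 (mod 71) since 41·26 = 1066 ≡ 1, so λ ≡ 28·26 ≡ 18.
  x = λ² - 29 - 29 = 324 - 58 ≡ 53; y = λ·(29 - 53) - 56 ≡ 9. → (53, 9)
2G = (53, 9).
Next 3H:
Repeated addition: build up to 3H.
2H: tangent at (36, 25): λ = (3·36² + 61)/(2·25) ≡ 44/50. 50⁻¹ ≡ 27 (mod 71) since 50·27 = 1350 ≡ 1, so λ ≡ 44·27 ≡ 52.
  x = λ² - 36 - 36 = 2704 - 72 ≡ 5; y = λ·(36 - 5) - 25 ≡ 25. → (5, 25)
3H: (5, 25) + (36, 25). λ = (25 - 25)/(36 - 5) ≡ 0/31 mod 71. 31⁻¹ ≡ 55 (mod 71), so λ ≡ 0.
  x = λ² - 5 - 36 = 0 - 41 ≡ 30; y = λ·(5 - 30) - 25 ≡ 46. → (30, 46)
3H = (30, 46).
Finally 2G + 3H:
(53, 9) + (30, 46). λ = (46 - 9)/(30 - 53) ≡ 37/48 mod 71. 48⁻¹ ≡ 37 (mod 71) since 48·37 = 1776 ≡ 1, so λ ≡ 20.
  x = λ² - 53 - 30 = 400 - 83 ≡ 33; y = λ·(53 - 33) - 9 ≡ 36. → (33, 36)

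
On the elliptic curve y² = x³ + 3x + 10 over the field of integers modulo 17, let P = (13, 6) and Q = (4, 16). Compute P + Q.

(13, 6) + (4, 16). λ = (16 - 6)/(4 - 13) ≡ 10/8 mod 17. 8⁻¹ ≡ 15 (mod 17), so λ ≡ 14.
  x = λ² - 13 - 4 = 196 - 17 ≡ 9; y = λ·(13 - 9) - 6 ≡ 16. → (9, 16)

(9, 16)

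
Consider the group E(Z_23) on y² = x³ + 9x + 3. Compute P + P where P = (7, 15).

tangent at (7, 15): λ = (3·7² + 9)/(2·15) ≡ 18/7. 7⁻¹ ≡ 10 (mod 23) since 7·10 = 70 ≡ 1, so λ ≡ 18·10 ≡ 19.
  x = λ² - 7 - 7 = 361 - 14 ≡ 2; y = λ·(7 - 2) - 15 ≡ 11. → (2, 11)

(2, 11)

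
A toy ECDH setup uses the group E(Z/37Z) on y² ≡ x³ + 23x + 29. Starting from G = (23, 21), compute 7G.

Double-and-add on 7 = (111)₂. Start with G = (23, 21) for the leading 1-bit.
double: tangent at (23, 21): λ = (3·23² + 23)/(2·21) ≡ 19/5. 5⁻¹ ≡ 15 (mod 37), so λ ≡ 19·15 ≡ 26.
  x = λ² - 23 - 23 = 676 - 46 ≡ 1; y = λ·(23 - 1) - 21 ≡ 33. → (1, 33)
add G: (1, 33) + (23, 21). λ = (21 - 33)/(23 - 1) ≡ 25/22 mod 37. 22⁻¹ ≡ 32 (mod 37) since 22·32 = 704 ≡ 1, so λ ≡ 23.
  x = λ² - 1 - 23 = 529 - 24 ≡ 24; y = λ·(1 - 24) - 33 ≡ 30. → (24, 30)
double: tangent at (24, 30): λ = (3·24² + 23)/(2·30) ≡ 12/23. 23⁻¹ ≡ 29 (mod 37), so λ ≡ 12·29 ≡ 15.
  x = λ² - 24 - 24 = 225 - 48 ≡ 29; y = λ·(24 - 29) - 30 ≡ 6. → (29, 6)
add G: (29, 6) + (23, 21). λ = (21 - 6)/(23 - 29) ≡ 15/31 mod 37. 31⁻¹ ≡ 6 (mod 37), so λ ≡ 16.
  x = λ² - 29 - 23 = 256 - 52 ≡ 19; y = λ·(29 - 19) - 6 ≡ 6. → (19, 6)

(19, 6)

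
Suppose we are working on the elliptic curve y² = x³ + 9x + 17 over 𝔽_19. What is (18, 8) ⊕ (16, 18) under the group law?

(18, 8) + (16, 18). λ = (18 - 8)/(16 - 18) ≡ 10/17 mod 19. 17⁻¹ ≡ 9 (mod 19), so λ ≡ 14.
  x = λ² - 18 - 16 = 196 - 34 ≡ 10; y = λ·(18 - 10) - 8 ≡ 9. → (10, 9)

(10, 9)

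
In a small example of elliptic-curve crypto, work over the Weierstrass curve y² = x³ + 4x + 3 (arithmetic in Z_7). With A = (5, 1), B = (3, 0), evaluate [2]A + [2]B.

(5, 6)

First 2A:
Repeated addition: build up to 2A.
2A: tangent at (5, 1): λ = (3·5² + 4)/(2·1) ≡ 2/2. 2⁻¹ ≡ 4 (mod 7), so λ ≡ 2·4 ≡ 1.
  x = λ² - 5 - 5 = 1 - 10 ≡ 5; y = λ·(5 - 5) - 1 ≡ 6. → (5, 6)
2A = (5, 6).
Next 2B:
Repeated addition: build up to 2B.
2B: (3, 0) + (3, 0): same x and y₁ ≡ -y₂, so the sum is ∞.
2B = ∞.
Finally 2A + 2B:
(5, 6) + ∞ = (5, 6) (identity).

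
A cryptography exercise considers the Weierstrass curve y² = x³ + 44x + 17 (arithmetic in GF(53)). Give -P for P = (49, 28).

(49, 25)

-(49, 28) = (49, -28 mod 53) = (49, 25).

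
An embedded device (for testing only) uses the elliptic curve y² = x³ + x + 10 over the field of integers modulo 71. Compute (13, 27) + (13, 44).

O

The two points share x = 13 and their y-coordinates satisfy 27 + 44 ≡ 0 (mod 71), so they are inverses. Their sum is O.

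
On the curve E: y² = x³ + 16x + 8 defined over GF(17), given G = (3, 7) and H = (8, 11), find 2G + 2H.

(3, 7)

First 2G:
Repeated addition: build up to 2G.
2G: tangent at (3, 7): λ = (3·3² + 16)/(2·7) ≡ 9/14. 14⁻¹ ≡ 11 (mod 17) since 14·11 = 154 ≡ 1, so λ ≡ 9·11 ≡ 14.
  x = λ² - 3 - 3 = 196 - 6 ≡ 3; y = λ·(3 - 3) - 7 ≡ 10. → (3, 10)
2G = (3, 10).
Next 2H:
Repeated addition: build up to 2H.
2H: tangent at (8, 11): λ = (3·8² + 16)/(2·11) ≡ 4/5. 5⁻¹ ≡ 7 (mod 17), so λ ≡ 4·7 ≡ 11.
  x = λ² - 8 - 8 = 121 - 16 ≡ 3; y = λ·(8 - 3) - 11 ≡ 10. → (3, 10)
2H = (3, 10).
Finally 2G + 2H:
tangent at (3, 10): λ = (3·3² + 16)/(2·10) ≡ 9/3. 3⁻¹ ≡ 6 (mod 17) since 3·6 = 18 ≡ 1, so λ ≡ 9·6 ≡ 3.
  x = λ² - 3 - 3 = 9 - 6 ≡ 3; y = λ·(3 - 3) - 10 ≡ 7. → (3, 7)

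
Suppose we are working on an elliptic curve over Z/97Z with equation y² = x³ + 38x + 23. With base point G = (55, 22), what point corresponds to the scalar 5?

(78, 28)

Repeated addition: build up to 5G.
2G: tangent at (55, 22): λ = (3·55² + 38)/(2·22) ≡ 92/44. 44⁻¹ ≡ 86 (mod 97), so λ ≡ 92·86 ≡ 55.
  x = λ² - 55 - 55 = 3025 - 110 ≡ 5; y = λ·(55 - 5) - 22 ≡ 12. → (5, 12)
3G: (5, 12) + (55, 22). λ = (22 - 12)/(55 - 5) ≡ 10/50 mod 97. 50⁻¹ ≡ 33 (mod 97), so λ ≡ 39.
  x = λ² - 5 - 55 = 1521 - 60 ≡ 6; y = λ·(5 - 6) - 12 ≡ 46. → (6, 46)
4G: (6, 46) + (55, 22). λ = (22 - 46)/(55 - 6) ≡ 73/49 mod 97. 49⁻¹ ≡ 2 (mod 97), so λ ≡ 49.
  x = λ² - 6 - 55 = 2401 - 61 ≡ 12; y = λ·(6 - 12) - 46 ≡ 48. → (12, 48)
5G: (12, 48) + (55, 22). λ = (22 - 48)/(55 - 12) ≡ 71/43 mod 97. 43⁻¹ ≡ 88 (mod 97) since 43·88 = 3784 ≡ 1, so λ ≡ 40.
  x = λ² - 12 - 55 = 1600 - 67 ≡ 78; y = λ·(12 - 78) - 48 ≡ 28. → (78, 28)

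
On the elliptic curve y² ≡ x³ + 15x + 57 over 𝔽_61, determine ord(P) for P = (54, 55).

9

2P: tangent at (54, 55): λ = (3·54² + 15)/(2·55) ≡ 40/49. 49⁻¹ ≡ 5 (mod 61) since 49·5 = 245 ≡ 1, so λ ≡ 40·5 ≡ 17.
  x = λ² - 54 - 54 = 289 - 108 ≡ 59; y = λ·(54 - 59) - 55 ≡ 43. → (59, 43)
3P: (59, 43) + (54, 55). λ = (55 - 43)/(54 - 59) ≡ 12/56 mod 61. 56⁻¹ ≡ 12 (mod 61), so λ ≡ 22.
  x = λ² - 59 - 54 = 484 - 113 ≡ 5; y = λ·(59 - 5) - 43 ≡ 47. → (5, 47)
4P: (5, 47) + (54, 55). λ = (55 - 47)/(54 - 5) ≡ 8/49 mod 61. 49⁻¹ ≡ 5 (mod 61), so λ ≡ 40.
  x = λ² - 5 - 54 = 1600 - 59 ≡ 16; y = λ·(5 - 16) - 47 ≡ 1. → (16, 1)
5P: (16, 1) + (54, 55). λ = (55 - 1)/(54 - 16) ≡ 54/38 mod 61. 38⁻¹ ≡ 53 (mod 61) since 38·53 = 2014 ≡ 1, so λ ≡ 56.
  x = λ² - 16 - 54 = 3136 - 70 ≡ 16; y = λ·(16 - 16) - 1 ≡ 60. → (16, 60)
6P: (16, 60) + (54, 55). λ = (55 - 60)/(54 - 16) ≡ 56/38 mod 61. 38⁻¹ ≡ 53 (mod 61), so λ ≡ 40.
  x = λ² - 16 - 54 = 1600 - 70 ≡ 5; y = λ·(16 - 5) - 60 ≡ 14. → (5, 14)
7P: (5, 14) + (54, 55). λ = (55 - 14)/(54 - 5) ≡ 41/49 mod 61. 49⁻¹ ≡ 5 (mod 61) since 49·5 = 245 ≡ 1, so λ ≡ 22.
  x = λ² - 5 - 54 = 484 - 59 ≡ 59; y = λ·(5 - 59) - 14 ≡ 18. → (59, 18)
8P: (59, 18) + (54, 55). λ = (55 - 18)/(54 - 59) ≡ 37/56 mod 61. 56⁻¹ ≡ 12 (mod 61) since 56·12 = 672 ≡ 1, so λ ≡ 17.
  x = λ² - 59 - 54 = 289 - 113 ≡ 54; y = λ·(59 - 54) - 18 ≡ 6. → (54, 6)
9P: (54, 6) + (54, 55): same x and y₁ ≡ -y₂, so the sum is the point at infinity.
9P = the point at infinity, so the order is 9.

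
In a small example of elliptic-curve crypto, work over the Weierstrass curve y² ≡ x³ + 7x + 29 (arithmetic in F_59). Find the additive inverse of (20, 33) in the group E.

-(20, 33) = (20, -33 mod 59) = (20, 26).

(20, 26)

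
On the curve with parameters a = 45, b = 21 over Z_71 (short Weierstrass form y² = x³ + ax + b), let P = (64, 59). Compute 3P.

Repeated addition: build up to 3P.
2P: tangent at (64, 59): λ = (3·64² + 45)/(2·59) ≡ 50/47. 47⁻¹ ≡ 68 (mod 71) since 47·68 = 3196 ≡ 1, so λ ≡ 50·68 ≡ 63.
  x = λ² - 64 - 64 = 3969 - 128 ≡ 7; y = λ·(64 - 7) - 59 ≡ 53. → (7, 53)
3P: (7, 53) + (64, 59). λ = (59 - 53)/(64 - 7) ≡ 6/57 mod 71. 57⁻¹ ≡ 5 (mod 71), so λ ≡ 30.
  x = λ² - 7 - 64 = 900 - 71 ≡ 48; y = λ·(7 - 48) - 53 ≡ 66. → (48, 66)

(48, 66)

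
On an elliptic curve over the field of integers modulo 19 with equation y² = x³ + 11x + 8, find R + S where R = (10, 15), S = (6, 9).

(10, 4)

(10, 15) + (6, 9). λ = (9 - 15)/(6 - 10) ≡ 13/15 mod 19. 15⁻¹ ≡ 14 (mod 19) since 15·14 = 210 ≡ 1, so λ ≡ 11.
  x = λ² - 10 - 6 = 121 - 16 ≡ 10; y = λ·(10 - 10) - 15 ≡ 4. → (10, 4)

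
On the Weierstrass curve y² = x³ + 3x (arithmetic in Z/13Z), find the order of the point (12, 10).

2P: tangent at (12, 10): λ = (3·12² + 3)/(2·10) ≡ 6/7. 7⁻¹ ≡ 2 (mod 13), so λ ≡ 6·2 ≡ 12.
  x = λ² - 12 - 12 = 144 - 24 ≡ 3; y = λ·(12 - 3) - 10 ≡ 7. → (3, 7)
3P: (3, 7) + (12, 10). λ = (10 - 7)/(12 - 3) ≡ 3/9 mod 13. 9⁻¹ ≡ 3 (mod 13), so λ ≡ 9.
  x = λ² - 3 - 12 = 81 - 15 ≡ 1; y = λ·(3 - 1) - 7 ≡ 11. → (1, 11)
4P: (1, 11) + (12, 10). λ = (10 - 11)/(12 - 1) ≡ 12/11 mod 13. 11⁻¹ ≡ 6 (mod 13), so λ ≡ 7.
  x = λ² - 1 - 12 = 49 - 13 ≡ 10; y = λ·(1 - 10) - 11 ≡ 4. → (10, 4)
5P: (10, 4) + (12, 10). λ = (10 - 4)/(12 - 10) ≡ 6/2 mod 13. 2⁻¹ ≡ 7 (mod 13), so λ ≡ 3.
  x = λ² - 10 - 12 = 9 - 22 ≡ 0; y = λ·(10 - 0) - 4 ≡ 0. → (0, 0)
6P: (0, 0) + (12, 10). λ = (10 - 0)/(12 - 0) ≡ 10/12 mod 13. 12⁻¹ ≡ 12 (mod 13), so λ ≡ 3.
  x = λ² - 0 - 12 = 9 - 12 ≡ 10; y = λ·(0 - 10) - 0 ≡ 9. → (10, 9)
7P: (10, 9) + (12, 10). λ = (10 - 9)/(12 - 10) ≡ 1/2 mod 13. 2⁻¹ ≡ 7 (mod 13), so λ ≡ 7.
  x = λ² - 10 - 12 = 49 - 22 ≡ 1; y = λ·(10 - 1) - 9 ≡ 2. → (1, 2)
8P: (1, 2) + (12, 10). λ = (10 - 2)/(12 - 1) ≡ 8/11 mod 13. 11⁻¹ ≡ 6 (mod 13), so λ ≡ 9.
  x = λ² - 1 - 12 = 81 - 13 ≡ 3; y = λ·(1 - 3) - 2 ≡ 6. → (3, 6)
9P: (3, 6) + (12, 10). λ = (10 - 6)/(12 - 3) ≡ 4/9 mod 13. 9⁻¹ ≡ 3 (mod 13) since 9·3 = 27 ≡ 1, so λ ≡ 12.
  x = λ² - 3 - 12 = 144 - 15 ≡ 12; y = λ·(3 - 12) - 6 ≡ 3. → (12, 3)
10P: (12, 3) + (12, 10): same x and y₁ ≡ -y₂, so the sum is O.
10P = O, so the order is 10.

10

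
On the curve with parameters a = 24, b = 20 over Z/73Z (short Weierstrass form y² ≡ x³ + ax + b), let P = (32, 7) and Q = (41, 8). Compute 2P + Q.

First 2P:
Repeated addition: build up to 2P.
2P: tangent at (32, 7): λ = (3·32² + 24)/(2·7) ≡ 30/14. 14⁻¹ ≡ 47 (mod 73), so λ ≡ 30·47 ≡ 23.
  x = λ² - 32 - 32 = 529 - 64 ≡ 27; y = λ·(32 - 27) - 7 ≡ 35. → (27, 35)
2P = (27, 35).
Finally 2P + Q:
(27, 35) + (41, 8). λ = (8 - 35)/(41 - 27) ≡ 46/14 mod 73. 14⁻¹ ≡ 47 (mod 73), so λ ≡ 45.
  x = λ² - 27 - 41 = 2025 - 68 ≡ 59; y = λ·(27 - 59) - 35 ≡ 58. → (59, 58)

(59, 58)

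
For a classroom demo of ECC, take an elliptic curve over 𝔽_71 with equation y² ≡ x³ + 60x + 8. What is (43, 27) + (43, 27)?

(0, 24)

tangent at (43, 27): λ = (3·43² + 60)/(2·27) ≡ 69/54. 54⁻¹ ≡ 25 (mod 71) since 54·25 = 1350 ≡ 1, so λ ≡ 69·25 ≡ 21.
  x = λ² - 43 - 43 = 441 - 86 ≡ 0; y = λ·(43 - 0) - 27 ≡ 24. → (0, 24)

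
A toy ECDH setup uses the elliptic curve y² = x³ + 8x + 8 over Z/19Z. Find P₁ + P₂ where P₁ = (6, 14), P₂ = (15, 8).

(6, 14) + (15, 8). λ = (8 - 14)/(15 - 6) ≡ 13/9 mod 19. 9⁻¹ ≡ 17 (mod 19), so λ ≡ 12.
  x = λ² - 6 - 15 = 144 - 21 ≡ 9; y = λ·(6 - 9) - 14 ≡ 7. → (9, 7)

(9, 7)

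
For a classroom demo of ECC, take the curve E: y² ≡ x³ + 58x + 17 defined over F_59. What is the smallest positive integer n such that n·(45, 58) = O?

2P: tangent at (45, 58): λ = (3·45² + 58)/(2·58) ≡ 56/57. 57⁻¹ ≡ 29 (mod 59), so λ ≡ 56·29 ≡ 31.
  x = λ² - 45 - 45 = 961 - 90 ≡ 45; y = λ·(45 - 45) - 58 ≡ 1. → (45, 1)
3P: (45, 1) + (45, 58): same x and y₁ ≡ -y₂, so the sum is O.
3P = O, so the order is 3.

3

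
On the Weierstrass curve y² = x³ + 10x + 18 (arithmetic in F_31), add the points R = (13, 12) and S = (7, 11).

(13, 12) + (7, 11). λ = (11 - 12)/(7 - 13) ≡ 30/25 mod 31. 25⁻¹ ≡ 5 (mod 31), so λ ≡ 26.
  x = λ² - 13 - 7 = 676 - 20 ≡ 5; y = λ·(13 - 5) - 12 ≡ 10. → (5, 10)

(5, 10)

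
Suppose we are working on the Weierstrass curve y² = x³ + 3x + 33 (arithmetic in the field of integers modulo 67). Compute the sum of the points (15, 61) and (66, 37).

(5, 21)

(15, 61) + (66, 37). λ = (37 - 61)/(66 - 15) ≡ 43/51 mod 67. 51⁻¹ ≡ 46 (mod 67) since 51·46 = 2346 ≡ 1, so λ ≡ 35.
  x = λ² - 15 - 66 = 1225 - 81 ≡ 5; y = λ·(15 - 5) - 61 ≡ 21. → (5, 21)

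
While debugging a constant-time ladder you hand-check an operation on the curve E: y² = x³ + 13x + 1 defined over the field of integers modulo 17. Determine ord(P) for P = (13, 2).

5

2P: tangent at (13, 2): λ = (3·13² + 13)/(2·2) ≡ 10/4. 4⁻¹ ≡ 13 (mod 17) since 4·13 = 52 ≡ 1, so λ ≡ 10·13 ≡ 11.
  x = λ² - 13 - 13 = 121 - 26 ≡ 10; y = λ·(13 - 10) - 2 ≡ 14. → (10, 14)
3P: (10, 14) + (13, 2). λ = (2 - 14)/(13 - 10) ≡ 5/3 mod 17. 3⁻¹ ≡ 6 (mod 17), so λ ≡ 13.
  x = λ² - 10 - 13 = 169 - 23 ≡ 10; y = λ·(10 - 10) - 14 ≡ 3. → (10, 3)
4P: (10, 3) + (13, 2). λ = (2 - 3)/(13 - 10) ≡ 16/3 mod 17. 3⁻¹ ≡ 6 (mod 17), so λ ≡ 11.
  x = λ² - 10 - 13 = 121 - 23 ≡ 13; y = λ·(10 - 13) - 3 ≡ 15. → (13, 15)
5P: (13, 15) + (13, 2): same x and y₁ ≡ -y₂, so the sum is 𝒪.
5P = 𝒪, so the order is 5.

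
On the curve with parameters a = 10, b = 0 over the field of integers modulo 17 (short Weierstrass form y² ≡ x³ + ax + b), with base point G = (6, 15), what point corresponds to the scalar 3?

(11, 9)

Repeated addition: build up to 3G.
2G: tangent at (6, 15): λ = (3·6² + 10)/(2·15) ≡ 16/13. 13⁻¹ ≡ 4 (mod 17) since 13·4 = 52 ≡ 1, so λ ≡ 16·4 ≡ 13.
  x = λ² - 6 - 6 = 169 - 12 ≡ 4; y = λ·(6 - 4) - 15 ≡ 11. → (4, 11)
3G: (4, 11) + (6, 15). λ = (15 - 11)/(6 - 4) ≡ 4/2 mod 17. 2⁻¹ ≡ 9 (mod 17), so λ ≡ 2.
  x = λ² - 4 - 6 = 4 - 10 ≡ 11; y = λ·(4 - 11) - 11 ≡ 9. → (11, 9)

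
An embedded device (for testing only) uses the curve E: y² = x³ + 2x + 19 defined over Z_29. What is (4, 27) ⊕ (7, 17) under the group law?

(4, 27) + (7, 17). λ = (17 - 27)/(7 - 4) ≡ 19/3 mod 29. 3⁻¹ ≡ 10 (mod 29), so λ ≡ 16.
  x = λ² - 4 - 7 = 256 - 11 ≡ 13; y = λ·(4 - 13) - 27 ≡ 3. → (13, 3)

(13, 3)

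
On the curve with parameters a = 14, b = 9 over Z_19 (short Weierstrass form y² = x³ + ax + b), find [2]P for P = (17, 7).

(9, 16)

tangent at (17, 7): λ = (3·17² + 14)/(2·7) ≡ 7/14. 14⁻¹ ≡ 15 (mod 19), so λ ≡ 7·15 ≡ 10.
  x = λ² - 17 - 17 = 100 - 34 ≡ 9; y = λ·(17 - 9) - 7 ≡ 16. → (9, 16)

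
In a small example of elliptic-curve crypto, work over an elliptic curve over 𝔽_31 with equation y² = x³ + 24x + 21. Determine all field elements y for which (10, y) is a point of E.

x³ + 24x + 21 = 1261 ≡ 21 (mod 31).
21 is a non-residue mod 31; no y exists.

none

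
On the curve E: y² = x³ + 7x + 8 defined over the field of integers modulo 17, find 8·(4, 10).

(8, 7)

Write G = (4, 10).
Repeated addition: build up to 8G.
2G: tangent at (4, 10): λ = (3·4² + 7)/(2·10) ≡ 4/3. 3⁻¹ ≡ 6 (mod 17), so λ ≡ 4·6 ≡ 7.
  x = λ² - 4 - 4 = 49 - 8 ≡ 7; y = λ·(4 - 7) - 10 ≡ 3. → (7, 3)
3G: (7, 3) + (4, 10). λ = (10 - 3)/(4 - 7) ≡ 7/14 mod 17. 14⁻¹ ≡ 11 (mod 17) since 14·11 = 154 ≡ 1, so λ ≡ 9.
  x = λ² - 7 - 4 = 81 - 11 ≡ 2; y = λ·(7 - 2) - 3 ≡ 8. → (2, 8)
4G: (2, 8) + (4, 10). λ = (10 - 8)/(4 - 2) ≡ 2/2 mod 17. 2⁻¹ ≡ 9 (mod 17), so λ ≡ 1.
  x = λ² - 2 - 4 = 1 - 6 ≡ 12; y = λ·(2 - 12) - 8 ≡ 16. → (12, 16)
5G: (12, 16) + (4, 10). λ = (10 - 16)/(4 - 12) ≡ 11/9 mod 17. 9⁻¹ ≡ 2 (mod 17), so λ ≡ 5.
  x = λ² - 12 - 4 = 25 - 16 ≡ 9; y = λ·(12 - 9) - 16 ≡ 16. → (9, 16)
6G: (9, 16) + (4, 10). λ = (10 - 16)/(4 - 9) ≡ 11/12 mod 17. 12⁻¹ ≡ 10 (mod 17), so λ ≡ 8.
  x = λ² - 9 - 4 = 64 - 13 ≡ 0; y = λ·(9 - 0) - 16 ≡ 5. → (0, 5)
7G: (0, 5) + (4, 10). λ = (10 - 5)/(4 - 0) ≡ 5/4 mod 17. 4⁻¹ ≡ 13 (mod 17), so λ ≡ 14.
  x = λ² - 0 - 4 = 196 - 4 ≡ 5; y = λ·(0 - 5) - 5 ≡ 10. → (5, 10)
8G: (5, 10) + (4, 10). λ = (10 - 10)/(4 - 5) ≡ 0/16 mod 17. 16⁻¹ ≡ 16 (mod 17), so λ ≡ 0.
  x = λ² - 5 - 4 = 0 - 9 ≡ 8; y = λ·(5 - 8) - 10 ≡ 7. → (8, 7)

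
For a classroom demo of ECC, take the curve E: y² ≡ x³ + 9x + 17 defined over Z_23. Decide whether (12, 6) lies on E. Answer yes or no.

yes

y² = 6² ≡ 13; x³ + 9x + 17 = 1853 ≡ 13 (mod 23). 13 = 13.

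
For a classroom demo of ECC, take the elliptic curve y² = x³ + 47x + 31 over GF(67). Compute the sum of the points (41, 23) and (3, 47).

(44, 60)

(41, 23) + (3, 47). λ = (47 - 23)/(3 - 41) ≡ 24/29 mod 67. 29⁻¹ ≡ 37 (mod 67) since 29·37 = 1073 ≡ 1, so λ ≡ 17.
  x = λ² - 41 - 3 = 289 - 44 ≡ 44; y = λ·(41 - 44) - 23 ≡ 60. → (44, 60)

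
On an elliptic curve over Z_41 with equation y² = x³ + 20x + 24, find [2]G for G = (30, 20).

(13, 29)

tangent at (30, 20): λ = (3·30² + 20)/(2·20) ≡ 14/40. 40⁻¹ ≡ 40 (mod 41), so λ ≡ 14·40 ≡ 27.
  x = λ² - 30 - 30 = 729 - 60 ≡ 13; y = λ·(30 - 13) - 20 ≡ 29. → (13, 29)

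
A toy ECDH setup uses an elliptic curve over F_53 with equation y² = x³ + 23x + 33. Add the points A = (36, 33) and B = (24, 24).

(30, 51)

(36, 33) + (24, 24). λ = (24 - 33)/(24 - 36) ≡ 44/41 mod 53. 41⁻¹ ≡ 22 (mod 53), so λ ≡ 14.
  x = λ² - 36 - 24 = 196 - 60 ≡ 30; y = λ·(36 - 30) - 33 ≡ 51. → (30, 51)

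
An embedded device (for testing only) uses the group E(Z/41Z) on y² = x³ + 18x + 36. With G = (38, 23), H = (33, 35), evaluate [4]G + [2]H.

First 4G:
Repeated addition: build up to 4G.
2G: tangent at (38, 23): λ = (3·38² + 18)/(2·23) ≡ 4/5. 5⁻¹ ≡ 33 (mod 41), so λ ≡ 4·33 ≡ 9.
  x = λ² - 38 - 38 = 81 - 76 ≡ 5; y = λ·(38 - 5) - 23 ≡ 28. → (5, 28)
3G: (5, 28) + (38, 23). λ = (23 - 28)/(38 - 5) ≡ 36/33 mod 41. 33⁻¹ ≡ 5 (mod 41) since 33·5 = 165 ≡ 1, so λ ≡ 16.
  x = λ² - 5 - 38 = 256 - 43 ≡ 8; y = λ·(5 - 8) - 28 ≡ 6. → (8, 6)
4G: (8, 6) + (38, 23). λ = (23 - 6)/(38 - 8) ≡ 17/30 mod 41. 30⁻¹ ≡ 26 (mod 41), so λ ≡ 32.
  x = λ² - 8 - 38 = 1024 - 46 ≡ 35; y = λ·(8 - 35) - 6 ≡ 32. → (35, 32)
4G = (35, 32).
Next 2H:
Repeated addition: build up to 2H.
2H: tangent at (33, 35): λ = (3·33² + 18)/(2·35) ≡ 5/29. 29⁻¹ ≡ 17 (mod 41), so λ ≡ 5·17 ≡ 3.
  x = λ² - 33 - 33 = 9 - 66 ≡ 25; y = λ·(33 - 25) - 35 ≡ 30. → (25, 30)
2H = (25, 30).
Finally 4G + 2H:
(35, 32) + (25, 30). λ = (30 - 32)/(25 - 35) ≡ 39/31 mod 41. 31⁻¹ ≡ 4 (mod 41), so λ ≡ 33.
  x = λ² - 35 - 25 = 1089 - 60 ≡ 4; y = λ·(35 - 4) - 32 ≡ 7. → (4, 7)

(4, 7)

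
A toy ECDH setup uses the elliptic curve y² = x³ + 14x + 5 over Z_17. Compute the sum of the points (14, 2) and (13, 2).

(14, 2) + (13, 2). λ = (2 - 2)/(13 - 14) ≡ 0/16 mod 17. 16⁻¹ ≡ 16 (mod 17), so λ ≡ 0.
  x = λ² - 14 - 13 = 0 - 27 ≡ 7; y = λ·(14 - 7) - 2 ≡ 15. → (7, 15)

(7, 15)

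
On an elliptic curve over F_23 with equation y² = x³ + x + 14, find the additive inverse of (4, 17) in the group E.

-(4, 17) = (4, -17 mod 23) = (4, 6).

(4, 6)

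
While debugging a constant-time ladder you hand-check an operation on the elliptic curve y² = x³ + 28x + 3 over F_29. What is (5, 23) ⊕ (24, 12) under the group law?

(5, 23) + (24, 12). λ = (12 - 23)/(24 - 5) ≡ 18/19 mod 29. 19⁻¹ ≡ 26 (mod 29) since 19·26 = 494 ≡ 1, so λ ≡ 4.
  x = λ² - 5 - 24 = 16 - 29 ≡ 16; y = λ·(5 - 16) - 23 ≡ 20. → (16, 20)

(16, 20)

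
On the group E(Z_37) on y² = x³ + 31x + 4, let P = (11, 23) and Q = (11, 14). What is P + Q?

The two points share x = 11 and their y-coordinates satisfy 23 + 14 ≡ 0 (mod 37), so they are inverses. Their sum is the point at infinity.

O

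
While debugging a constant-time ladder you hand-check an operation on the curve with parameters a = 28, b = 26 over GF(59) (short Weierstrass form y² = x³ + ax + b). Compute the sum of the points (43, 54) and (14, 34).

(43, 54) + (14, 34). λ = (34 - 54)/(14 - 43) ≡ 39/30 mod 59. 30⁻¹ ≡ 2 (mod 59) since 30·2 = 60 ≡ 1, so λ ≡ 19.
  x = λ² - 43 - 14 = 361 - 57 ≡ 9; y = λ·(43 - 9) - 54 ≡ 2. → (9, 2)

(9, 2)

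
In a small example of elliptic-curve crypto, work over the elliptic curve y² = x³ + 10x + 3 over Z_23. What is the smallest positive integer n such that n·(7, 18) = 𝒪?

7

2P: tangent at (7, 18): λ = (3·7² + 10)/(2·18) ≡ 19/13. 13⁻¹ ≡ 16 (mod 23), so λ ≡ 19·16 ≡ 5.
  x = λ² - 7 - 7 = 25 - 14 ≡ 11; y = λ·(7 - 11) - 18 ≡ 8. → (11, 8)
3P: (11, 8) + (7, 18). λ = (18 - 8)/(7 - 11) ≡ 10/19 mod 23. 19⁻¹ ≡ 17 (mod 23) since 19·17 = 323 ≡ 1, so λ ≡ 9.
  x = λ² - 11 - 7 = 81 - 18 ≡ 17; y = λ·(11 - 17) - 8 ≡ 7. → (17, 7)
4P: (17, 7) + (7, 18). λ = (18 - 7)/(7 - 17) ≡ 11/13 mod 23. 13⁻¹ ≡ 16 (mod 23) since 13·16 = 208 ≡ 1, so λ ≡ 15.
  x = λ² - 17 - 7 = 225 - 24 ≡ 17; y = λ·(17 - 17) - 7 ≡ 16. → (17, 16)
5P: (17, 16) + (7, 18). λ = (18 - 16)/(7 - 17) ≡ 2/13 mod 23. 13⁻¹ ≡ 16 (mod 23), so λ ≡ 9.
  x = λ² - 17 - 7 = 81 - 24 ≡ 11; y = λ·(17 - 11) - 16 ≡ 15. → (11, 15)
6P: (11, 15) + (7, 18). λ = (18 - 15)/(7 - 11) ≡ 3/19 mod 23. 19⁻¹ ≡ 17 (mod 23), so λ ≡ 5.
  x = λ² - 11 - 7 = 25 - 18 ≡ 7; y = λ·(11 - 7) - 15 ≡ 5. → (7, 5)
7P: (7, 5) + (7, 18): same x and y₁ ≡ -y₂, so the sum is 𝒪.
7P = 𝒪, so the order is 7.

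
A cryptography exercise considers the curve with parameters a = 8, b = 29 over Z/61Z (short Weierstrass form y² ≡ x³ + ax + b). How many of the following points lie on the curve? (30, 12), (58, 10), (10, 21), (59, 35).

2

(30, 12): 12² ≡ 22, rhs ≡ 2 → off.
(58, 10): 10² ≡ 39, rhs ≡ 39 → on.
(10, 21): 21² ≡ 14, rhs ≡ 11 → off.
(59, 35): 35² ≡ 5, rhs ≡ 5 → on.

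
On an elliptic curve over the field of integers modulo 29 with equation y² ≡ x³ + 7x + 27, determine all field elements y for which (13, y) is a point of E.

13, 16

x³ + 7x + 27 = 2315 ≡ 24 (mod 29).
Square roots of 24 mod 29: 13 and 16 (since 13² = 169 ≡ 24).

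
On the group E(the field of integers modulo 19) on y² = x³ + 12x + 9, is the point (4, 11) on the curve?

yes

y² = 11² ≡ 7; x³ + 12x + 9 = 121 ≡ 7 (mod 19). 7 = 7.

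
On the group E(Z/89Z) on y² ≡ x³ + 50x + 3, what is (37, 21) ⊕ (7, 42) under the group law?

(37, 21) + (7, 42). λ = (42 - 21)/(7 - 37) ≡ 21/59 mod 89. 59⁻¹ ≡ 86 (mod 89), so λ ≡ 26.
  x = λ² - 37 - 7 = 676 - 44 ≡ 9; y = λ·(37 - 9) - 21 ≡ 84. → (9, 84)

(9, 84)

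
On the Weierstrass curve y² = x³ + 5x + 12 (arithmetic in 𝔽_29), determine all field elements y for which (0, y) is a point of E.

none

x³ + 5x + 12 = 12 ≡ 12 (mod 29).
12 is a non-residue mod 29; no y exists.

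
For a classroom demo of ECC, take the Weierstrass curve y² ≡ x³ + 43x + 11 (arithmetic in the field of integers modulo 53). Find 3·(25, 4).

(0, 45)

Write G = (25, 4).
Repeated addition: build up to 3G.
2G: tangent at (25, 4): λ = (3·25² + 43)/(2·4) ≡ 10/8. 8⁻¹ ≡ 20 (mod 53) since 8·20 = 160 ≡ 1, so λ ≡ 10·20 ≡ 41.
  x = λ² - 25 - 25 = 1681 - 50 ≡ 41; y = λ·(25 - 41) - 4 ≡ 29. → (41, 29)
3G: (41, 29) + (25, 4). λ = (4 - 29)/(25 - 41) ≡ 28/37 mod 53. 37⁻¹ ≡ 43 (mod 53), so λ ≡ 38.
  x = λ² - 41 - 25 = 1444 - 66 ≡ 0; y = λ·(41 - 0) - 29 ≡ 45. → (0, 45)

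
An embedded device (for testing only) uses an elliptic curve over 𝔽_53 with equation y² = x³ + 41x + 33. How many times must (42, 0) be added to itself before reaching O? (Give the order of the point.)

2P: (42, 0) + (42, 0): same x and y₁ ≡ -y₂, so the sum is O.
2P = O, so the order is 2.

2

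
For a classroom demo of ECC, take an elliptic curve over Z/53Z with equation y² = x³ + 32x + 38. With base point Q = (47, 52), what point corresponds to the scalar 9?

(33, 39)

Double-and-add on 9 = (1001)₂. Start with Q = (47, 52) for the leading 1-bit.
double: tangent at (47, 52): λ = (3·47² + 32)/(2·52) ≡ 34/51. 51⁻¹ ≡ 26 (mod 53), so λ ≡ 34·26 ≡ 36.
  x = λ² - 47 - 47 = 1296 - 94 ≡ 36; y = λ·(47 - 36) - 52 ≡ 26. → (36, 26)
double: tangent at (36, 26): λ = (3·36² + 32)/(2·26) ≡ 51/52. 52⁻¹ ≡ 52 (mod 53), so λ ≡ 51·52 ≡ 2.
  x = λ² - 36 - 36 = 4 - 72 ≡ 38; y = λ·(36 - 38) - 26 ≡ 23. → (38, 23)
double: tangent at (38, 23): λ = (3·38² + 32)/(2·23) ≡ 18/46. 46⁻¹ ≡ 15 (mod 53), so λ ≡ 18·15 ≡ 5.
  x = λ² - 38 - 38 = 25 - 76 ≡ 2; y = λ·(38 - 2) - 23 ≡ 51. → (2, 51)
add Q: (2, 51) + (47, 52). λ = (52 - 51)/(47 - 2) ≡ 1/45 mod 53. 45⁻¹ ≡ 33 (mod 53), so λ ≡ 33.
  x = λ² - 2 - 47 = 1089 - 49 ≡ 33; y = λ·(2 - 33) - 51 ≡ 39. → (33, 39)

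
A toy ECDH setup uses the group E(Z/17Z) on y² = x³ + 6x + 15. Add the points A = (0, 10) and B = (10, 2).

(9, 4)

(0, 10) + (10, 2). λ = (2 - 10)/(10 - 0) ≡ 9/10 mod 17. 10⁻¹ ≡ 12 (mod 17), so λ ≡ 6.
  x = λ² - 0 - 10 = 36 - 10 ≡ 9; y = λ·(0 - 9) - 10 ≡ 4. → (9, 4)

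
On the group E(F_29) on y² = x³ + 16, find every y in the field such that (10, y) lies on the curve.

1, 28

x³ + 0x + 16 = 1016 ≡ 1 (mod 29).
Square roots of 1 mod 29: 1 and 28 (since 1² = 1 ≡ 1).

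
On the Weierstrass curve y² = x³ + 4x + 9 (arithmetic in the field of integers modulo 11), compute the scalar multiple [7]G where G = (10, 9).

Repeated addition: build up to 7G.
2G: tangent at (10, 9): λ = (3·10² + 4)/(2·9) ≡ 7/7. 7⁻¹ ≡ 8 (mod 11), so λ ≡ 7·8 ≡ 1.
  x = λ² - 10 - 10 = 1 - 20 ≡ 3; y = λ·(10 - 3) - 9 ≡ 9. → (3, 9)
3G: (3, 9) + (10, 9). λ = (9 - 9)/(10 - 3) ≡ 0/7 mod 11. 7⁻¹ ≡ 8 (mod 11) since 7·8 = 56 ≡ 1, so λ ≡ 0.
  x = λ² - 3 - 10 = 0 - 13 ≡ 9; y = λ·(3 - 9) - 9 ≡ 2. → (9, 2)
4G: (9, 2) + (10, 9). λ = (9 - 2)/(10 - 9) ≡ 7/1 mod 11. 1⁻¹ ≡ 1 (mod 11) since 1·1 = 1 ≡ 1, so λ ≡ 7.
  x = λ² - 9 - 10 = 49 - 19 ≡ 8; y = λ·(9 - 8) - 2 ≡ 5. → (8, 5)
5G: (8, 5) + (10, 9). λ = (9 - 5)/(10 - 8) ≡ 4/2 mod 11. 2⁻¹ ≡ 6 (mod 11), so λ ≡ 2.
  x = λ² - 8 - 10 = 4 - 18 ≡ 8; y = λ·(8 - 8) - 5 ≡ 6. → (8, 6)
6G: (8, 6) + (10, 9). λ = (9 - 6)/(10 - 8) ≡ 3/2 mod 11. 2⁻¹ ≡ 6 (mod 11), so λ ≡ 7.
  x = λ² - 8 - 10 = 49 - 18 ≡ 9; y = λ·(8 - 9) - 6 ≡ 9. → (9, 9)
7G: (9, 9) + (10, 9). λ = (9 - 9)/(10 - 9) ≡ 0/1 mod 11. 1⁻¹ ≡ 1 (mod 11) since 1·1 = 1 ≡ 1, so λ ≡ 0.
  x = λ² - 9 - 10 = 0 - 19 ≡ 3; y = λ·(9 - 3) - 9 ≡ 2. → (3, 2)

(3, 2)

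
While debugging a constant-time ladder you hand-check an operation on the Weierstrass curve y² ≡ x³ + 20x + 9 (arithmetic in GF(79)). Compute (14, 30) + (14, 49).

O

The two points share x = 14 and their y-coordinates satisfy 30 + 49 ≡ 0 (mod 79), so they are inverses. Their sum is O.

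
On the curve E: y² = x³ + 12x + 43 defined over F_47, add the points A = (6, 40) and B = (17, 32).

(2, 34)

(6, 40) + (17, 32). λ = (32 - 40)/(17 - 6) ≡ 39/11 mod 47. 11⁻¹ ≡ 30 (mod 47), so λ ≡ 42.
  x = λ² - 6 - 17 = 1764 - 23 ≡ 2; y = λ·(6 - 2) - 40 ≡ 34. → (2, 34)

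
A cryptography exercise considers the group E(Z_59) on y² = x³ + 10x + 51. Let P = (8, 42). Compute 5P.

(17, 1)

Repeated addition: build up to 5P.
2P: tangent at (8, 42): λ = (3·8² + 10)/(2·42) ≡ 25/25. 25⁻¹ ≡ 26 (mod 59), so λ ≡ 25·26 ≡ 1.
  x = λ² - 8 - 8 = 1 - 16 ≡ 44; y = λ·(8 - 44) - 42 ≡ 40. → (44, 40)
3P: (44, 40) + (8, 42). λ = (42 - 40)/(8 - 44) ≡ 2/23 mod 59. 23⁻¹ ≡ 18 (mod 59), so λ ≡ 36.
  x = λ² - 44 - 8 = 1296 - 52 ≡ 5; y = λ·(44 - 5) - 40 ≡ 7. → (5, 7)
4P: (5, 7) + (8, 42). λ = (42 - 7)/(8 - 5) ≡ 35/3 mod 59. 3⁻¹ ≡ 20 (mod 59), so λ ≡ 51.
  x = λ² - 5 - 8 = 2601 - 13 ≡ 51; y = λ·(5 - 51) - 7 ≡ 7. → (51, 7)
5P: (51, 7) + (8, 42). λ = (42 - 7)/(8 - 51) ≡ 35/16 mod 59. 16⁻¹ ≡ 48 (mod 59), so λ ≡ 28.
  x = λ² - 51 - 8 = 784 - 59 ≡ 17; y = λ·(51 - 17) - 7 ≡ 1. → (17, 1)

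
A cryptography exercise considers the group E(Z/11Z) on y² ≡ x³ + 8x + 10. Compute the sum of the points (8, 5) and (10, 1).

(8, 6)

(8, 5) + (10, 1). λ = (1 - 5)/(10 - 8) ≡ 7/2 mod 11. 2⁻¹ ≡ 6 (mod 11) since 2·6 = 12 ≡ 1, so λ ≡ 9.
  x = λ² - 8 - 10 = 81 - 18 ≡ 8; y = λ·(8 - 8) - 5 ≡ 6. → (8, 6)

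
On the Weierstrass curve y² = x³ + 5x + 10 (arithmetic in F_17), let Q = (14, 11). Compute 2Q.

(15, 3)

tangent at (14, 11): λ = (3·14² + 5)/(2·11) ≡ 15/5. 5⁻¹ ≡ 7 (mod 17), so λ ≡ 15·7 ≡ 3.
  x = λ² - 14 - 14 = 9 - 28 ≡ 15; y = λ·(14 - 15) - 11 ≡ 3. → (15, 3)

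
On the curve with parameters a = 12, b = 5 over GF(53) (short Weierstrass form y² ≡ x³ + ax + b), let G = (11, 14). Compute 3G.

Repeated addition: build up to 3G.
2G: tangent at (11, 14): λ = (3·11² + 12)/(2·14) ≡ 4/28. 28⁻¹ ≡ 36 (mod 53), so λ ≡ 4·36 ≡ 38.
  x = λ² - 11 - 11 = 1444 - 22 ≡ 44; y = λ·(11 - 44) - 14 ≡ 4. → (44, 4)
3G: (44, 4) + (11, 14). λ = (14 - 4)/(11 - 44) ≡ 10/20 mod 53. 20⁻¹ ≡ 8 (mod 53) since 20·8 = 160 ≡ 1, so λ ≡ 27.
  x = λ² - 44 - 11 = 729 - 55 ≡ 38; y = λ·(44 - 38) - 4 ≡ 52. → (38, 52)

(38, 52)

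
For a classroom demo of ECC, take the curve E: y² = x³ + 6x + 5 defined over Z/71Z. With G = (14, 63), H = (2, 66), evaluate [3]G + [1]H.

(56, 27)

First 3G:
Repeated addition: build up to 3G.
2G: tangent at (14, 63): λ = (3·14² + 6)/(2·63) ≡ 26/55. 55⁻¹ ≡ 31 (mod 71) since 55·31 = 1705 ≡ 1, so λ ≡ 26·31 ≡ 25.
  x = λ² - 14 - 14 = 625 - 28 ≡ 29; y = λ·(14 - 29) - 63 ≡ 59. → (29, 59)
3G: (29, 59) + (14, 63). λ = (63 - 59)/(14 - 29) ≡ 4/56 mod 71. 56⁻¹ ≡ 52 (mod 71), so λ ≡ 66.
  x = λ² - 29 - 14 = 4356 - 43 ≡ 53; y = λ·(29 - 53) - 59 ≡ 61. → (53, 61)
3G = (53, 61).
Finally 3G + H:
(53, 61) + (2, 66). λ = (66 - 61)/(2 - 53) ≡ 5/20 mod 71. 20⁻¹ ≡ 32 (mod 71), so λ ≡ 18.
  x = λ² - 53 - 2 = 324 - 55 ≡ 56; y = λ·(53 - 56) - 61 ≡ 27. → (56, 27)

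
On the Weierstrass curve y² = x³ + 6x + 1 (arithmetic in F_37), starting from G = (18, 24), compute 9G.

(0, 36)

Repeated addition: build up to 9G.
2G: tangent at (18, 24): λ = (3·18² + 6)/(2·24) ≡ 16/11. 11⁻¹ ≡ 27 (mod 37) since 11·27 = 297 ≡ 1, so λ ≡ 16·27 ≡ 25.
  x = λ² - 18 - 18 = 625 - 36 ≡ 34; y = λ·(18 - 34) - 24 ≡ 20. → (34, 20)
3G: (34, 20) + (18, 24). λ = (24 - 20)/(18 - 34) ≡ 4/21 mod 37. 21⁻¹ ≡ 30 (mod 37), so λ ≡ 9.
  x = λ² - 34 - 18 = 81 - 52 ≡ 29; y = λ·(34 - 29) - 20 ≡ 25. → (29, 25)
4G: (29, 25) + (18, 24). λ = (24 - 25)/(18 - 29) ≡ 36/26 mod 37. 26⁻¹ ≡ 10 (mod 37) since 26·10 = 260 ≡ 1, so λ ≡ 27.
  x = λ² - 29 - 18 = 729 - 47 ≡ 16; y = λ·(29 - 16) - 25 ≡ 30. → (16, 30)
5G: (16, 30) + (18, 24). λ = (24 - 30)/(18 - 16) ≡ 31/2 mod 37. 2⁻¹ ≡ 19 (mod 37) since 2·19 = 38 ≡ 1, so λ ≡ 34.
  x = λ² - 16 - 18 = 1156 - 34 ≡ 12; y = λ·(16 - 12) - 30 ≡ 32. → (12, 32)
6G: (12, 32) + (18, 24). λ = (24 - 32)/(18 - 12) ≡ 29/6 mod 37. 6⁻¹ ≡ 31 (mod 37), so λ ≡ 11.
  x = λ² - 12 - 18 = 121 - 30 ≡ 17; y = λ·(12 - 17) - 32 ≡ 24. → (17, 24)
7G: (17, 24) + (18, 24). λ = (24 - 24)/(18 - 17) ≡ 0/1 mod 37. 1⁻¹ ≡ 1 (mod 37), so λ ≡ 0.
  x = λ² - 17 - 18 = 0 - 35 ≡ 2; y = λ·(17 - 2) - 24 ≡ 13. → (2, 13)
8G: (2, 13) + (18, 24). λ = (24 - 13)/(18 - 2) ≡ 11/16 mod 37. 16⁻¹ ≡ 7 (mod 37), so λ ≡ 3.
  x = λ² - 2 - 18 = 9 - 20 ≡ 26; y = λ·(2 - 26) - 13 ≡ 26. → (26, 26)
9G: (26, 26) + (18, 24). λ = (24 - 26)/(18 - 26) ≡ 35/29 mod 37. 29⁻¹ ≡ 23 (mod 37), so λ ≡ 28.
  x = λ² - 26 - 18 = 784 - 44 ≡ 0; y = λ·(26 - 0) - 26 ≡ 36. → (0, 36)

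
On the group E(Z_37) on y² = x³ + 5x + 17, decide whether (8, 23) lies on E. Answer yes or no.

y² = 23² ≡ 11; x³ + 5x + 17 = 569 ≡ 14 (mod 37). 11 ≠ 14.

no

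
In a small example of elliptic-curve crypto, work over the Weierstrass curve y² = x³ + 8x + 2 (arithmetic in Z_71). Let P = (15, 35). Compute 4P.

(67, 41)

Repeated addition: build up to 4P.
2P: tangent at (15, 35): λ = (3·15² + 8)/(2·35) ≡ 44/70. 70⁻¹ ≡ 70 (mod 71) since 70·70 = 4900 ≡ 1, so λ ≡ 44·70 ≡ 27.
  x = λ² - 15 - 15 = 729 - 30 ≡ 60; y = λ·(15 - 60) - 35 ≡ 28. → (60, 28)
3P: (60, 28) + (15, 35). λ = (35 - 28)/(15 - 60) ≡ 7/26 mod 71. 26⁻¹ ≡ 41 (mod 71), so λ ≡ 3.
  x = λ² - 60 - 15 = 9 - 75 ≡ 5; y = λ·(60 - 5) - 28 ≡ 66. → (5, 66)
4P: (5, 66) + (15, 35). λ = (35 - 66)/(15 - 5) ≡ 40/10 mod 71. 10⁻¹ ≡ 64 (mod 71), so λ ≡ 4.
  x = λ² - 5 - 15 = 16 - 20 ≡ 67; y = λ·(5 - 67) - 66 ≡ 41. → (67, 41)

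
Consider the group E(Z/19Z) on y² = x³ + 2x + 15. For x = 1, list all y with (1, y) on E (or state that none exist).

x³ + 2x + 15 = 18 ≡ 18 (mod 19).
18 is a non-residue mod 19; no y exists.

none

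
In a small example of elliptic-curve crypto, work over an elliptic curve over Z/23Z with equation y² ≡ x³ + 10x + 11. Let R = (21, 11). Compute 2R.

(5, 5)

tangent at (21, 11): λ = (3·21² + 10)/(2·11) ≡ 22/22. 22⁻¹ ≡ 22 (mod 23), so λ ≡ 22·22 ≡ 1.
  x = λ² - 21 - 21 = 1 - 42 ≡ 5; y = λ·(21 - 5) - 11 ≡ 5. → (5, 5)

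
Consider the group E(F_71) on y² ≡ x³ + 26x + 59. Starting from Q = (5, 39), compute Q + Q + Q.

(37, 25)

Repeated addition: build up to 3Q.
2Q: tangent at (5, 39): λ = (3·5² + 26)/(2·39) ≡ 30/7. 7⁻¹ ≡ 61 (mod 71), so λ ≡ 30·61 ≡ 55.
  x = λ² - 5 - 5 = 3025 - 10 ≡ 33; y = λ·(5 - 33) - 39 ≡ 54. → (33, 54)
3Q: (33, 54) + (5, 39). λ = (39 - 54)/(5 - 33) ≡ 56/43 mod 71. 43⁻¹ ≡ 38 (mod 71) since 43·38 = 1634 ≡ 1, so λ ≡ 69.
  x = λ² - 33 - 5 = 4761 - 38 ≡ 37; y = λ·(33 - 37) - 54 ≡ 25. → (37, 25)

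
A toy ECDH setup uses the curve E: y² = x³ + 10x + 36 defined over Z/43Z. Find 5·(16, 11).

Write Q = (16, 11).
Double-and-add on 5 = (101)₂. Start with Q = (16, 11) for the leading 1-bit.
double: tangent at (16, 11): λ = (3·16² + 10)/(2·11) ≡ 4/22. 22⁻¹ ≡ 2 (mod 43), so λ ≡ 4·2 ≡ 8.
  x = λ² - 16 - 16 = 64 - 32 ≡ 32; y = λ·(16 - 32) - 11 ≡ 33. → (32, 33)
double: tangent at (32, 33): λ = (3·32² + 10)/(2·33) ≡ 29/23. 23⁻¹ ≡ 15 (mod 43), so λ ≡ 29·15 ≡ 5.
  x = λ² - 32 - 32 = 25 - 64 ≡ 4; y = λ·(32 - 4) - 33 ≡ 21. → (4, 21)
add Q: (4, 21) + (16, 11). λ = (11 - 21)/(16 - 4) ≡ 33/12 mod 43. 12⁻¹ ≡ 18 (mod 43) since 12·18 = 216 ≡ 1, so λ ≡ 35.
  x = λ² - 4 - 16 = 1225 - 20 ≡ 1; y = λ·(4 - 1) - 21 ≡ 41. → (1, 41)

(1, 41)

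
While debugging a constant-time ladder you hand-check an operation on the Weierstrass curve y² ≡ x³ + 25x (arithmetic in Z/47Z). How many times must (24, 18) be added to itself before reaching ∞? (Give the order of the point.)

12

2P: tangent at (24, 18): λ = (3·24² + 25)/(2·18) ≡ 14/36. 36⁻¹ ≡ 17 (mod 47), so λ ≡ 14·17 ≡ 3.
  x = λ² - 24 - 24 = 9 - 48 ≡ 8; y = λ·(24 - 8) - 18 ≡ 30. → (8, 30)
3P: (8, 30) + (24, 18). λ = (18 - 30)/(24 - 8) ≡ 35/16 mod 47. 16⁻¹ ≡ 3 (mod 47) since 16·3 = 48 ≡ 1, so λ ≡ 11.
  x = λ² - 8 - 24 = 121 - 32 ≡ 42; y = λ·(8 - 42) - 30 ≡ 19. → (42, 19)
4P: (42, 19) + (24, 18). λ = (18 - 19)/(24 - 42) ≡ 46/29 mod 47. 29⁻¹ ≡ 13 (mod 47) since 29·13 = 377 ≡ 1, so λ ≡ 34.
  x = λ² - 42 - 24 = 1156 - 66 ≡ 9; y = λ·(42 - 9) - 19 ≡ 22. → (9, 22)
5P: (9, 22) + (24, 18). λ = (18 - 22)/(24 - 9) ≡ 43/15 mod 47. 15⁻¹ ≡ 22 (mod 47) since 15·22 = 330 ≡ 1, so λ ≡ 6.
  x = λ² - 9 - 24 = 36 - 33 ≡ 3; y = λ·(9 - 3) - 22 ≡ 14. → (3, 14)
6P: (3, 14) + (24, 18). λ = (18 - 14)/(24 - 3) ≡ 4/21 mod 47. 21⁻¹ ≡ 9 (mod 47), so λ ≡ 36.
  x = λ² - 3 - 24 = 1296 - 27 ≡ 0; y = λ·(3 - 0) - 14 ≡ 0. → (0, 0)
7P: (0, 0) + (24, 18). λ = (18 - 0)/(24 - 0) ≡ 18/24 mod 47. 24⁻¹ ≡ 2 (mod 47) since 24·2 = 48 ≡ 1, so λ ≡ 36.
  x = λ² - 0 - 24 = 1296 - 24 ≡ 3; y = λ·(0 - 3) - 0 ≡ 33. → (3, 33)
8P: (3, 33) + (24, 18). λ = (18 - 33)/(24 - 3) ≡ 32/21 mod 47. 21⁻¹ ≡ 9 (mod 47), so λ ≡ 6.
  x = λ² - 3 - 24 = 36 - 27 ≡ 9; y = λ·(3 - 9) - 33 ≡ 25. → (9, 25)
9P: (9, 25) + (24, 18). λ = (18 - 25)/(24 - 9) ≡ 40/15 mod 47. 15⁻¹ ≡ 22 (mod 47), so λ ≡ 34.
  x = λ² - 9 - 24 = 1156 - 33 ≡ 42; y = λ·(9 - 42) - 25 ≡ 28. → (42, 28)
10P: (42, 28) + (24, 18). λ = (18 - 28)/(24 - 42) ≡ 37/29 mod 47. 29⁻¹ ≡ 13 (mod 47) since 29·13 = 377 ≡ 1, so λ ≡ 11.
  x = λ² - 42 - 24 = 121 - 66 ≡ 8; y = λ·(42 - 8) - 28 ≡ 17. → (8, 17)
11P: (8, 17) + (24, 18). λ = (18 - 17)/(24 - 8) ≡ 1/16 mod 47. 16⁻¹ ≡ 3 (mod 47) since 16·3 = 48 ≡ 1, so λ ≡ 3.
  x = λ² - 8 - 24 = 9 - 32 ≡ 24; y = λ·(8 - 24) - 17 ≡ 29. → (24, 29)
12P: (24, 29) + (24, 18): same x and y₁ ≡ -y₂, so the sum is ∞.
12P = ∞, so the order is 12.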